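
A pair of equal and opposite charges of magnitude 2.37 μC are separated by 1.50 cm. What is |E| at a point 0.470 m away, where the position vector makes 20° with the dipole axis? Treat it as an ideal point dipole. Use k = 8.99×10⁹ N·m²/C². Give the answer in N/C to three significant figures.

Dipole moment p = qd = (2.37×10⁻⁶ C)(0.0150 m) = 3.555×10⁻⁸ C·m.
At angle θ the dipole field magnitude is E = (kp/r³)·√(1 + 3cos²θ).
kp/r³ = (8.99×10⁹)(3.555×10⁻⁸) / (0.470)³ = 3078 N/C.
√(1 + 3cos²20°) = √(1 + 3·0.8830) = √3.6491 ≈ 1.9103.
E ≈ 3078 × 1.910 = 5880 N/C.

E ≈ 5880 N/C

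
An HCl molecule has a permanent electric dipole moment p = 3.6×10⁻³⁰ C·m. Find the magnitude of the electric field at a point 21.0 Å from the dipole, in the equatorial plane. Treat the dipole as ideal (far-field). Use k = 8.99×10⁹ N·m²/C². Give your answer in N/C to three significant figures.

In the equatorial plane E = kp/r³.
E = (8.99×10⁹)(3.60×10⁻³⁰) / (2.10×10⁻⁹)³ = 3.495×10⁶ N/C.

E ≈ 3.49×10⁶ N/C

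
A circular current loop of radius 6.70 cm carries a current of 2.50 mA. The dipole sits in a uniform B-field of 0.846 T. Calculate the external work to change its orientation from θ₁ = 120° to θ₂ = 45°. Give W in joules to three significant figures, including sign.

Magnetic moment m = IA = Iπa² = (0.00250)·π·(0.0670)² = 3.526×10⁻⁵ A·m².
W_ext = ΔU = −mB cosθ₂ + mB cosθ₁ = mB(cosθ₁ − cosθ₂).
W = (3.526×10⁻⁵)(0.846)·(cos120° − cos45°) = (2.983×10⁻⁵)·(-1.2071) = -3.601×10⁻⁵ J.

W ≈ -3.60×10⁻⁵ J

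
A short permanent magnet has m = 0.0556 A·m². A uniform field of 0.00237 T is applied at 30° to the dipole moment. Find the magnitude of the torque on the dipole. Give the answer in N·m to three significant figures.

Torque on a magnetic dipole: τ = mB sinθ.
τ = (0.0556)(0.00237)·sin30° = 6.589×10⁻⁵ N·m.

τ ≈ 6.59×10⁻⁵ N·m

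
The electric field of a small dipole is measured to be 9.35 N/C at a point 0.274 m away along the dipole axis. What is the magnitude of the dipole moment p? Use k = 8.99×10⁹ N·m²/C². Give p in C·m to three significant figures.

On axis E = 2kp/r³, so p = Er³/(2k).
p = (9.35)·(0.274)³ / (2·8.99×10⁹) = 1.070×10⁻¹¹ C·m.

p ≈ 1.07×10⁻¹¹ C·m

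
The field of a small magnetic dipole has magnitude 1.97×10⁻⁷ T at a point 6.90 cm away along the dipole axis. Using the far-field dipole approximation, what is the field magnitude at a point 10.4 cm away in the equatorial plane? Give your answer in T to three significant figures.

Dipole fields scale as 1/r³ in the far field.
The axial field is twice the equatorial field at the same r, so the geometry factor is 1/2.
B₂ = B₁ · (1/2) · (r₁/r₂)³ = 1.97×10⁻⁷ · 0.5 · (6.90/10.4)³.
(r₁/r₂)³ = (0.6635)³ = 0.292.
B₂ ≈ 2.877×10⁻⁸ T.

B ≈ 2.88×10⁻⁸ T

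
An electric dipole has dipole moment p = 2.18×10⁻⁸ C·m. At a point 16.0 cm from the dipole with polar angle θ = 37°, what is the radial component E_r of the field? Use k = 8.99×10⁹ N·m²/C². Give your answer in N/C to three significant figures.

E_r ≈ 7.64×10⁴ N/C

For a dipole, E_r = (2kp cosθ)/r³.
kp/r³ = (8.99×10⁹)(2.18×10⁻⁸)/(0.160)³ = 4.785×10⁴ N/C.
E_r = 2·4.785×10⁴·cos37° = 7.642×10⁴ N/C.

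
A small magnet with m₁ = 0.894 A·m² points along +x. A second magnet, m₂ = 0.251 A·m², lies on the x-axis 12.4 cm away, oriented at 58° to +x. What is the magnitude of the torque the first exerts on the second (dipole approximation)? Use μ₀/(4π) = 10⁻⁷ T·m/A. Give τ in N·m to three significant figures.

τ ≈ 2.00×10⁻⁵ N·m

Dipole B is on the axis of dipole A, so B₁ there is axial: B₁ = (μ₀/4π)·2m₁/r³ along +x.
B₁ = 2(10⁻⁷)(0.894)/(0.124)³ = 9.378×10⁻⁵ T.
τ = m₂ B₁ sinθ.
τ = (0.251)(9.378×10⁻⁵)·sin58° = 1.996×10⁻⁵ N·m.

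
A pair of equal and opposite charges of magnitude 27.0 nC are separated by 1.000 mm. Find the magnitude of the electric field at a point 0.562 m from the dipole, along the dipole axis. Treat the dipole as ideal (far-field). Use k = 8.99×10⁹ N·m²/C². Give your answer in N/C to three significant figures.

E ≈ 2.73 N/C

Dipole moment p = qd = (2.70×10⁻⁸ C)(0.00100 m) = 2.70×10⁻¹¹ C·m.
On the dipole axis E = 2kp/r³.
E = 2·(8.99×10⁹)(2.70×10⁻¹¹) / (0.562)³ = 2.735 N/C.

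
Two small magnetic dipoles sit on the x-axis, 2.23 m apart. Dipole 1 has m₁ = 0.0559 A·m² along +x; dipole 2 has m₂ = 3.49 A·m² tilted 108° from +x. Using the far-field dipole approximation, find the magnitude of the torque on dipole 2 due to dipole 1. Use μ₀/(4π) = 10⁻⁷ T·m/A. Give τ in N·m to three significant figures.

Dipole B is on the axis of dipole A, so B₁ there is axial: B₁ = (μ₀/4π)·2m₁/r³ along +x.
B₁ = 2(10⁻⁷)(0.0559)/(2.23)³ = 1.008×10⁻⁹ T.
τ = m₂ B₁ sinθ.
τ = (3.49)(1.008×10⁻⁹)·sin108° = 3.346×10⁻⁹ N·m.

τ ≈ 3.35×10⁻⁹ N·m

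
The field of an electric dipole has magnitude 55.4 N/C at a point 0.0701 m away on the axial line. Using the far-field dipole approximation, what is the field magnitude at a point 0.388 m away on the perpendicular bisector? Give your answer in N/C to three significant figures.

E ≈ 0.163 N/C

Dipole fields scale as 1/r³ in the far field.
The axial field is twice the equatorial field at the same r, so the geometry factor is 1/2.
E₂ = E₁ · (1/2) · (r₁/r₂)³ = 55.4 · 0.5 · (0.0701/0.388)³.
(r₁/r₂)³ = (0.1807)³ = 0.005897.
E₂ ≈ 0.1634 N/C.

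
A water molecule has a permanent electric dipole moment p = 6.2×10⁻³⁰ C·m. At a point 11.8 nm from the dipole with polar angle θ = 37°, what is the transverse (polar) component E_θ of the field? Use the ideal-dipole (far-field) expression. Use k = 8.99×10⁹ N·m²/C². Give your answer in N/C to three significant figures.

For a dipole, E_θ = (kp sinθ)/r³.
kp/r³ = (8.99×10⁹)(6.20×10⁻³⁰)/(1.18×10⁻⁸)³ = 3.392×10⁴ N/C.
E_θ = 3.392×10⁴·sin37° = 2.042×10⁴ N/C.

E_θ ≈ 2.04×10⁴ N/C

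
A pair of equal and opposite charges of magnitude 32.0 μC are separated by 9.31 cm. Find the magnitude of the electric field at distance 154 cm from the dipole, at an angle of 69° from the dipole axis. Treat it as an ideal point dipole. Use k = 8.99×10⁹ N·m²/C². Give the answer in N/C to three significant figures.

E ≈ 8630 N/C

Dipole moment p = qd = (3.20×10⁻⁵ C)(0.0931 m) = 2.979×10⁻⁶ C·m.
At angle θ the dipole field magnitude is E = (kp/r³)·√(1 + 3cos²θ).
kp/r³ = (8.99×10⁹)(2.979×10⁻⁶) / (1.54)³ = 7333 N/C.
√(1 + 3cos²69°) = √(1 + 3·0.1284) = √1.3853 ≈ 1.1770.
E ≈ 7333 × 1.177 = 8631 N/C.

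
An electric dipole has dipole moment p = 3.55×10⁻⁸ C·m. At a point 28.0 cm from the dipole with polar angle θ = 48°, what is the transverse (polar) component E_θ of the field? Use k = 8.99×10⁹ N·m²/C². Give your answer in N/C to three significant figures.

For a dipole, E_θ = (kp sinθ)/r³.
kp/r³ = (8.99×10⁹)(3.55×10⁻⁸)/(0.280)³ = 1.454×10⁴ N/C.
E_θ = 1.454×10⁴·sin48° = 1.080×10⁴ N/C.

E_θ ≈ 1.08×10⁴ N/C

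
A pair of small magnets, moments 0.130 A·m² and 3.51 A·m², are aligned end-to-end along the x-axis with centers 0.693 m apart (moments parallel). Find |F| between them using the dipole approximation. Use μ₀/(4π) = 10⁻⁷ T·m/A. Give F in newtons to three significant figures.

F ≈ 1.19×10⁻⁶ N

On-axis B of dipole 1: B = (μ₀/4π)·2m₁/r³. Force on dipole 2: F = m₂·dB/dr.
dB/dr = −(μ₀/4π)·6m₁/r⁴, so |F| = (μ₀/4π)·6m₁m₂/r⁴.
F = 6(10⁻⁷)(0.130)(3.51)/(0.693)⁴ = 1.187×10⁻⁶ N.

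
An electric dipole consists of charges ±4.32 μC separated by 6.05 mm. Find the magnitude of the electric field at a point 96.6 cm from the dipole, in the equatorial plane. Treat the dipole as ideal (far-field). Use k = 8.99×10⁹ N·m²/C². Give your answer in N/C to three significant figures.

E ≈ 261 N/C

Dipole moment p = qd = (4.32×10⁻⁶ C)(0.00605 m) = 2.614×10⁻⁸ C·m.
In the equatorial plane E = kp/r³.
E = (8.99×10⁹)(2.614×10⁻⁸) / (0.966)³ = 260.7 N/C.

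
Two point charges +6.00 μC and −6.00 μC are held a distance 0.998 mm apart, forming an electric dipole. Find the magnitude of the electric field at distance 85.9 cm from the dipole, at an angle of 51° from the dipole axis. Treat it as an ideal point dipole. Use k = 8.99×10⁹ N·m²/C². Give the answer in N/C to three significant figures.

Dipole moment p = qd = (6.00×10⁻⁶ C)(9.98×10⁻⁴ m) = 5.988×10⁻⁹ C·m.
At angle θ the dipole field magnitude is E = (kp/r³)·√(1 + 3cos²θ).
kp/r³ = (8.99×10⁹)(5.988×10⁻⁹) / (0.859)³ = 84.93 N/C.
√(1 + 3cos²51°) = √(1 + 3·0.3960) = √2.1881 ≈ 1.4792.
E ≈ 84.93 × 1.479 = 125.6 N/C.

E ≈ 126 N/C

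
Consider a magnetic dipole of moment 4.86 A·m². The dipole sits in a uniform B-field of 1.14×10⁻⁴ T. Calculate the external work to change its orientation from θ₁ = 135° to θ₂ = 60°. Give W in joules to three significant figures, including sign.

W_ext = ΔU = −mB cosθ₂ + mB cosθ₁ = mB(cosθ₁ − cosθ₂).
W = (4.86)(1.14×10⁻⁴)·(cos135° − cos60°) = (5.540×10⁻⁴)·(-1.2071) = -6.688×10⁻⁴ J.

W ≈ -6.69×10⁻⁴ J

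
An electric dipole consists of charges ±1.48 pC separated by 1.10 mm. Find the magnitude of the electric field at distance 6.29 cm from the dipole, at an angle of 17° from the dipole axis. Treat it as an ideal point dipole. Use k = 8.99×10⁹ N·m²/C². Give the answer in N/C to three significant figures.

E ≈ 0.114 N/C

Dipole moment p = qd = (1.48×10⁻¹² C)(0.00110 m) = 1.628×10⁻¹⁵ C·m.
At angle θ the dipole field magnitude is E = (kp/r³)·√(1 + 3cos²θ).
kp/r³ = (8.99×10⁹)(1.628×10⁻¹⁵) / (0.0629)³ = 0.05881 N/C.
√(1 + 3cos²17°) = √(1 + 3·0.9145) = √3.7436 ≈ 1.9348.
E ≈ 0.05881 × 1.935 = 0.1138 N/C.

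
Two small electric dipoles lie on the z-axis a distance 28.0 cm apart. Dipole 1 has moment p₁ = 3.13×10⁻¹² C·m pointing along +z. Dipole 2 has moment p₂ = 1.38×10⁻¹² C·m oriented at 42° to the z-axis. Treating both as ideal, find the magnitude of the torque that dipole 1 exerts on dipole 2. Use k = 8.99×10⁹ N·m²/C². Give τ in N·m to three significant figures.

The second dipole sits on the axis of the first, so the field there is axial: E₁ = 2kp₁/r³ along +z.
E₁ = 2(8.99×10⁹)(3.13×10⁻¹²)/(0.280)³ = 2.564 N/C.
Torque on the second dipole: τ = p₂ E₁ sinθ.
τ = (1.38×10⁻¹²)(2.564)·sin42° = 2.367×10⁻¹² N·m.

τ ≈ 2.37×10⁻¹² N·m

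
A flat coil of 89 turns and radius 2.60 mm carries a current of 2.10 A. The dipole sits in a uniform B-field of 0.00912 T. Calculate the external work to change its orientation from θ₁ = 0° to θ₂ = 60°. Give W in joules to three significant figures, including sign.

W ≈ 1.81×10⁻⁵ J

m = NIA = NIπa² = 89·(2.10)·π·(0.00260)² = 0.003969 A·m².
W_ext = ΔU = −mB cosθ₂ + mB cosθ₁ = mB(cosθ₁ − cosθ₂).
W = (0.003969)(0.00912)·(cos0° − cos60°) = (3.620×10⁻⁵)·(+0.5000) = 1.810×10⁻⁵ J.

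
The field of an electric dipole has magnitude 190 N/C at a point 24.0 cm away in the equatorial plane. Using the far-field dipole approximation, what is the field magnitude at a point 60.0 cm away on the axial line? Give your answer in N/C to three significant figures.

E ≈ 24.3 N/C

Dipole fields scale as 1/r³ in the far field.
The axial field is twice the equatorial field at the same r, so the geometry factor is 2/1.
E₂ = E₁ · (2/1) · (r₁/r₂)³ = 190 · 2 · (24.0/60.0)³.
(r₁/r₂)³ = (0.4)³ = 0.064.
E₂ ≈ 24.32 N/C.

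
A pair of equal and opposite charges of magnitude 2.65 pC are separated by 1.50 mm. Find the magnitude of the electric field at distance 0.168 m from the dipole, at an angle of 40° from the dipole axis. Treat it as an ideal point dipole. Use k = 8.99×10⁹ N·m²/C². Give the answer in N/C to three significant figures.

E ≈ 0.0125 N/C

Dipole moment p = qd = (2.65×10⁻¹² C)(0.00150 m) = 3.975×10⁻¹⁵ C·m.
At angle θ the dipole field magnitude is E = (kp/r³)·√(1 + 3cos²θ).
kp/r³ = (8.99×10⁹)(3.975×10⁻¹⁵) / (0.168)³ = 0.007536 N/C.
√(1 + 3cos²40°) = √(1 + 3·0.5868) = √2.7605 ≈ 1.6615.
E ≈ 0.007536 × 1.661 = 0.01252 N/C.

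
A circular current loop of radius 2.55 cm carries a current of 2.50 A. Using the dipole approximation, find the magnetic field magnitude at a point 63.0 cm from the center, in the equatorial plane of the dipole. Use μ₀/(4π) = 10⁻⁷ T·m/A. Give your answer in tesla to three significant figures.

Magnetic moment m = IA = Iπa² = (2.50)·π·(0.0255)² = 0.005107 A·m².
In the equatorial plane B = (μ₀/4π)·m/r³ (half the axial value).
B = (10⁻⁷)·(0.005107) / (0.630)³ = 2.042×10⁻⁹ T.

B ≈ 2.04×10⁻⁹ T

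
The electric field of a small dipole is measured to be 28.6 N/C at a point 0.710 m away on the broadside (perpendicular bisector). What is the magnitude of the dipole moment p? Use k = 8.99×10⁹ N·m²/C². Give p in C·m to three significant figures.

In the equatorial plane E = kp/r³, so p = Er³/(k).
p = (28.6)·(0.710)³ / (8.99×10⁹) = 1.139×10⁻⁹ C·m.

p ≈ 1.14×10⁻⁹ C·m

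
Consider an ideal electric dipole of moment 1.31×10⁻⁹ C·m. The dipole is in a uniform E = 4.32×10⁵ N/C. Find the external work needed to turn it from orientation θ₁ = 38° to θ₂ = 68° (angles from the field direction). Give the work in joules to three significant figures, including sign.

W_ext = ΔU = U(θ₂) − U(θ₁) = −pE cosθ₂ − (−pE cosθ₁) = pE(cosθ₁ − cosθ₂).
W = (1.31×10⁻⁹)(4.32×10⁵)·(cos38° − cos68°) = (5.659×10⁻⁴)·(+0.4134) = 2.340×10⁻⁴ J.

W ≈ 2.34×10⁻⁴ J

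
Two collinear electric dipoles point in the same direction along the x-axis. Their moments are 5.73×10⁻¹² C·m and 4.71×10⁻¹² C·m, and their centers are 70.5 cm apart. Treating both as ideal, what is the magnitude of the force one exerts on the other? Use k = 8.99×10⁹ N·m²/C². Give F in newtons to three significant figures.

On-axis field of dipole 1 at distance r: E = 2kp₁/r³. Force on dipole 2 is F = p₂·dE/dr (gradient along axis).
dE/dr = −6kp₁/r⁴, so |F| = 6kp₁p₂/r⁴ (attractive for aligned moments).
F = 6(8.99×10⁹)(5.73×10⁻¹²)(4.71×10⁻¹²)/(0.705)⁴ = 5.893×10⁻¹² N.

F ≈ 5.89×10⁻¹² N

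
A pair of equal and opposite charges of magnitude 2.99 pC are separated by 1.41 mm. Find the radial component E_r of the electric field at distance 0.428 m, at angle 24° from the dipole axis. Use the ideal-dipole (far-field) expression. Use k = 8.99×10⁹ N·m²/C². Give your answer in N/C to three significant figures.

Dipole moment p = qd = (2.99×10⁻¹² C)(0.00141 m) = 4.216×10⁻¹⁵ C·m.
For a dipole, E_r = (2kp cosθ)/r³.
kp/r³ = (8.99×10⁹)(4.216×10⁻¹⁵)/(0.428)³ = 4.834×10⁻⁴ N/C.
E_r = 2·4.834×10⁻⁴·cos24° = 8.833×10⁻⁴ N/C.

E_r ≈ 8.83×10⁻⁴ N/C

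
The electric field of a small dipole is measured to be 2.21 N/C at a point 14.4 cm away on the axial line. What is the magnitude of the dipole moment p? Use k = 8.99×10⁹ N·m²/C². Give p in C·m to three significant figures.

p ≈ 3.67×10⁻¹³ C·m

On axis E = 2kp/r³, so p = Er³/(2k).
p = (2.21)·(0.144)³ / (2·8.99×10⁹) = 3.670×10⁻¹³ C·m.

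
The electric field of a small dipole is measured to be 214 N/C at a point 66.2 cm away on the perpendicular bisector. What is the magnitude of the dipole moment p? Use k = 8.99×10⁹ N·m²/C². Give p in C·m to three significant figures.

In the equatorial plane E = kp/r³, so p = Er³/(k).
p = (214)·(0.662)³ / (8.99×10⁹) = 6.906×10⁻⁹ C·m.

p ≈ 6.91×10⁻⁹ C·m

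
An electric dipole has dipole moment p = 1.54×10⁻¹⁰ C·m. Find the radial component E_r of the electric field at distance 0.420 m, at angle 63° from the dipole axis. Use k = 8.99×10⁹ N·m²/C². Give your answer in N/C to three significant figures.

For a dipole, E_r = (2kp cosθ)/r³.
kp/r³ = (8.99×10⁹)(1.54×10⁻¹⁰)/(0.420)³ = 18.69 N/C.
E_r = 2·18.69·cos63° = 16.97 N/C.

E_r ≈ 17.0 N/C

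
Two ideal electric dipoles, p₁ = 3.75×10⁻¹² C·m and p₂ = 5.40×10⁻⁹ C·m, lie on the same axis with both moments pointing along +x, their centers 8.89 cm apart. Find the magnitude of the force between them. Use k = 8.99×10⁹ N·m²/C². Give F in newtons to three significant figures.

On-axis field of dipole 1 at distance r: E = 2kp₁/r³. Force on dipole 2 is F = p₂·dE/dr (gradient along axis).
dE/dr = −6kp₁/r⁴, so |F| = 6kp₁p₂/r⁴ (attractive for aligned moments).
F = 6(8.99×10⁹)(3.75×10⁻¹²)(5.40×10⁻⁹)/(0.0889)⁴ = 1.749×10⁻⁵ N.

F ≈ 1.75×10⁻⁵ N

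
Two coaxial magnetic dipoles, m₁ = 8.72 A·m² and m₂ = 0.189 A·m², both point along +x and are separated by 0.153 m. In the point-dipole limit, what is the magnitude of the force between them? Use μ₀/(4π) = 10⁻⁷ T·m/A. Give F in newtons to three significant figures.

F ≈ 0.00180 N

On-axis B of dipole 1: B = (μ₀/4π)·2m₁/r³. Force on dipole 2: F = m₂·dB/dr.
dB/dr = −(μ₀/4π)·6m₁/r⁴, so |F| = (μ₀/4π)·6m₁m₂/r⁴.
F = 6(10⁻⁷)(8.72)(0.189)/(0.153)⁴ = 0.001805 N.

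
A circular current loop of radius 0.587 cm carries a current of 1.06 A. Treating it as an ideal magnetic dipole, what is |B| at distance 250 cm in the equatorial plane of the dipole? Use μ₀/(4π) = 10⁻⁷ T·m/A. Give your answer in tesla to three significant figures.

B ≈ 7.34×10⁻¹³ T

Magnetic moment m = IA = Iπa² = (1.06)·π·(0.00587)² = 1.147×10⁻⁴ A·m².
In the equatorial plane B = (μ₀/4π)·m/r³ (half the axial value).
B = (10⁻⁷)·(1.147×10⁻⁴) / (2.50)³ = 7.341×10⁻¹³ T.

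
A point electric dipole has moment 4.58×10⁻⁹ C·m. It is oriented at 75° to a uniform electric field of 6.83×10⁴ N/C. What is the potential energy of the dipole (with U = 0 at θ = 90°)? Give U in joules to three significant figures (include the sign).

U ≈ -8.10×10⁻⁵ J

U = −p·E = −pE cosθ.
U = −(4.58×10⁻⁹)(6.83×10⁴)·cos75° = -8.096×10⁻⁵ J.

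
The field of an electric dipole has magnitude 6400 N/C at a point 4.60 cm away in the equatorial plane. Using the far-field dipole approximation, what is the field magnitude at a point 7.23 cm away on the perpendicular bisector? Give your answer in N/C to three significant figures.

Dipole fields scale as 1/r³ in the far field; the geometry is the same at both points.
E₂ = E₁ · (r₁/r₂)³ = 6400 · (4.60/7.23)³.
(r₁/r₂)³ = (0.6362)³ = 0.2575.
E₂ ≈ 1648 N/C.

E ≈ 1650 N/C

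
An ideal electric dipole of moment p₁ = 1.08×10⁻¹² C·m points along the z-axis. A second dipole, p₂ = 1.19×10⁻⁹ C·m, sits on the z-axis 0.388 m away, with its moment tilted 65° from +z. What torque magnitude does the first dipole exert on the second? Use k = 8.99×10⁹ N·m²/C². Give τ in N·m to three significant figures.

τ ≈ 3.59×10⁻¹⁰ N·m

The second dipole sits on the axis of the first, so the field there is axial: E₁ = 2kp₁/r³ along +z.
E₁ = 2(8.99×10⁹)(1.08×10⁻¹²)/(0.388)³ = 0.3324 N/C.
Torque on the second dipole: τ = p₂ E₁ sinθ.
τ = (1.19×10⁻⁹)(0.3324)·sin65° = 3.585×10⁻¹⁰ N·m.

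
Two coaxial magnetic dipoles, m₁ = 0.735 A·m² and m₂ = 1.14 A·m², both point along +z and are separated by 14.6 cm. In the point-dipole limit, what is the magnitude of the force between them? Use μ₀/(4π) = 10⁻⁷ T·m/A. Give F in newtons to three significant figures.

F ≈ 0.00111 N

On-axis B of dipole 1: B = (μ₀/4π)·2m₁/r³. Force on dipole 2: F = m₂·dB/dr.
dB/dr = −(μ₀/4π)·6m₁/r⁴, so |F| = (μ₀/4π)·6m₁m₂/r⁴.
F = 6(10⁻⁷)(0.735)(1.14)/(0.146)⁴ = 0.001106 N.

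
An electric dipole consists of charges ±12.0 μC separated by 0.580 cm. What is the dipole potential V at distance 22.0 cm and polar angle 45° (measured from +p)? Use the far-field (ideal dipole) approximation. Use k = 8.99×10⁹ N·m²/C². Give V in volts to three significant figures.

V ≈ 9140 V

Dipole moment p = qd = (1.20×10⁻⁵ C)(0.00580 m) = 6.96×10⁻⁸ C·m.
The dipole potential is V = kp cosθ / r².
V = (8.99×10⁹)(6.96×10⁻⁸)·cos45° / (0.220)² = 9141 V.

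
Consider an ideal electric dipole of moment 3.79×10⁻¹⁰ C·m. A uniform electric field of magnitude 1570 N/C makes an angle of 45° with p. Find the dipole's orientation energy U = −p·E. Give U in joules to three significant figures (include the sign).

U ≈ -4.21×10⁻⁷ J

U = −p·E = −pE cosθ.
U = −(3.79×10⁻¹⁰)(1570)·cos45° = -4.207×10⁻⁷ J.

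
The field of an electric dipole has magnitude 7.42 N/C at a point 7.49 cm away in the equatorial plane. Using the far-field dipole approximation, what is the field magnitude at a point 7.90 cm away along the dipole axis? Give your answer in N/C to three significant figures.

E ≈ 12.6 N/C

Dipole fields scale as 1/r³ in the far field.
The axial field is twice the equatorial field at the same r, so the geometry factor is 2/1.
E₂ = E₁ · (2/1) · (r₁/r₂)³ = 7.42 · 2 · (7.49/7.90)³.
(r₁/r₂)³ = (0.9481)³ = 0.8522.
E₂ ≈ 12.65 N/C.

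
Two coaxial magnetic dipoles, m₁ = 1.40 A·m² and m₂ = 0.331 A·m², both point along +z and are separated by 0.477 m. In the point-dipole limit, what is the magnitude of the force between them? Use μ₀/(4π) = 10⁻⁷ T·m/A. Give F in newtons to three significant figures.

F ≈ 5.37×10⁻⁶ N

On-axis B of dipole 1: B = (μ₀/4π)·2m₁/r³. Force on dipole 2: F = m₂·dB/dr.
dB/dr = −(μ₀/4π)·6m₁/r⁴, so |F| = (μ₀/4π)·6m₁m₂/r⁴.
F = 6(10⁻⁷)(1.40)(0.331)/(0.477)⁴ = 5.371×10⁻⁶ N.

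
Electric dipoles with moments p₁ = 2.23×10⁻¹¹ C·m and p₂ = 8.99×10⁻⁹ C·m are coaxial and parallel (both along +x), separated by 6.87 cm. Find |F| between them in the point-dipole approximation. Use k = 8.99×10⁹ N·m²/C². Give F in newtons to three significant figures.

On-axis field of dipole 1 at distance r: E = 2kp₁/r³. Force on dipole 2 is F = p₂·dE/dr (gradient along axis).
dE/dr = −6kp₁/r⁴, so |F| = 6kp₁p₂/r⁴ (attractive for aligned moments).
F = 6(8.99×10⁹)(2.23×10⁻¹¹)(8.99×10⁻⁹)/(0.0687)⁴ = 4.855×10⁻⁴ N.

F ≈ 4.85×10⁻⁴ N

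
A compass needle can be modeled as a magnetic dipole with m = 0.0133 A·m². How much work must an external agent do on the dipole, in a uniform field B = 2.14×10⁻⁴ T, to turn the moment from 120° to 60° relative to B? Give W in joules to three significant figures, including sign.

W ≈ -2.85×10⁻⁶ J

W_ext = ΔU = −mB cosθ₂ + mB cosθ₁ = mB(cosθ₁ − cosθ₂).
W = (0.0133)(2.14×10⁻⁴)·(cos120° − cos60°) = (2.846×10⁻⁶)·(-1.0000) = -2.846×10⁻⁶ J.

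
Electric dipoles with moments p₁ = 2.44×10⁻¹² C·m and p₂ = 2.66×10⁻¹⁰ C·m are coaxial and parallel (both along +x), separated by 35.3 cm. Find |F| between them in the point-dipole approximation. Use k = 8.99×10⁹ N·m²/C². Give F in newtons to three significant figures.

On-axis field of dipole 1 at distance r: E = 2kp₁/r³. Force on dipole 2 is F = p₂·dE/dr (gradient along axis).
dE/dr = −6kp₁/r⁴, so |F| = 6kp₁p₂/r⁴ (attractive for aligned moments).
F = 6(8.99×10⁹)(2.44×10⁻¹²)(2.66×10⁻¹⁰)/(0.353)⁴ = 2.255×10⁻⁹ N.

F ≈ 2.25×10⁻⁹ N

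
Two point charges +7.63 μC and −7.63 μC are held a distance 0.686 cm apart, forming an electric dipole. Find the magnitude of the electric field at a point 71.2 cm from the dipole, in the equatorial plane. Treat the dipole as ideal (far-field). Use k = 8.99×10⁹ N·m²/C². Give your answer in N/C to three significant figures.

E ≈ 1300 N/C

Dipole moment p = qd = (7.63×10⁻⁶ C)(0.00686 m) = 5.234×10⁻⁸ C·m.
On the perpendicular bisector E = kp/r³ (half the axial value at the same distance).
E = (8.99×10⁹)(5.234×10⁻⁸) / (0.712)³ = 1304 N/C.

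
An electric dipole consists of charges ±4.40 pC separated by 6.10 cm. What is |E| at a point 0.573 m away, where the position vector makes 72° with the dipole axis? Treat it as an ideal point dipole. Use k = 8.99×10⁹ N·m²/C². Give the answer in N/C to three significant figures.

E ≈ 0.0145 N/C

Dipole moment p = qd = (4.40×10⁻¹² C)(0.0610 m) = 2.684×10⁻¹³ C·m.
At angle θ the dipole field magnitude is E = (kp/r³)·√(1 + 3cos²θ).
kp/r³ = (8.99×10⁹)(2.684×10⁻¹³) / (0.573)³ = 0.01283 N/C.
√(1 + 3cos²72°) = √(1 + 3·0.0955) = √1.2865 ≈ 1.1342.
E ≈ 0.01283 × 1.134 = 0.01455 N/C.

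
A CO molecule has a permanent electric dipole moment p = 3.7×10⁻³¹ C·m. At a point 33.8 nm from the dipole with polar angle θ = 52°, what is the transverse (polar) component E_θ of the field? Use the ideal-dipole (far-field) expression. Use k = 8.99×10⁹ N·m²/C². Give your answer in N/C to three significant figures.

For a dipole, E_θ = (kp sinθ)/r³.
kp/r³ = (8.99×10⁹)(3.70×10⁻³¹)/(3.38×10⁻⁸)³ = 86.14 N/C.
E_θ = 86.14·sin52° = 67.88 N/C.

E_θ ≈ 67.9 N/C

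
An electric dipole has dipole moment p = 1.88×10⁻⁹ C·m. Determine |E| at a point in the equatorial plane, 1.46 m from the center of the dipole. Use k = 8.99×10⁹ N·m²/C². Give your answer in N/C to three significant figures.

E ≈ 5.43 N/C

In the equatorial plane E = kp/r³.
E = (8.99×10⁹)(1.88×10⁻⁹) / (1.46)³ = 5.431 N/C.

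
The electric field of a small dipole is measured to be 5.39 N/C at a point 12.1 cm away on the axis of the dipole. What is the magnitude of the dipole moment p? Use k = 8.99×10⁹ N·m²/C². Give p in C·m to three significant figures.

On axis E = 2kp/r³, so p = Er³/(2k).
p = (5.39)·(0.121)³ / (2·8.99×10⁹) = 5.311×10⁻¹³ C·m.

p ≈ 5.31×10⁻¹³ C·m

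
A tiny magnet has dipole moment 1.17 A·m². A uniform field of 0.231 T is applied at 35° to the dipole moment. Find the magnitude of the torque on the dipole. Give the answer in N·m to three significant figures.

Torque on a magnetic dipole: τ = mB sinθ.
τ = (1.17)(0.231)·sin35° = 0.1550 N·m.

τ ≈ 0.155 N·m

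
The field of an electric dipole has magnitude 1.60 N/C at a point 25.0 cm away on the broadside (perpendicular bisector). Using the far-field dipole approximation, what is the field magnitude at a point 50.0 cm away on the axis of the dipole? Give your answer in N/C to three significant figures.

E ≈ 0.400 N/C

Dipole fields scale as 1/r³ in the far field.
The axial field is twice the equatorial field at the same r, so the geometry factor is 2/1.
E₂ = E₁ · (2/1) · (r₁/r₂)³ = 1.60 · 2 · (25.0/50.0)³.
(r₁/r₂)³ = (0.5)³ = 0.125.
E₂ ≈ 0.4000 N/C.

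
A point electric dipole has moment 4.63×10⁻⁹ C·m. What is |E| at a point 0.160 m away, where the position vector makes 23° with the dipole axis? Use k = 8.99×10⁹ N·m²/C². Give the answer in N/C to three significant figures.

At angle θ the dipole field magnitude is E = (kp/r³)·√(1 + 3cos²θ).
kp/r³ = (8.99×10⁹)(4.63×10⁻⁹) / (0.160)³ = 1.016×10⁴ N/C.
√(1 + 3cos²23°) = √(1 + 3·0.8473) = √3.5420 ≈ 1.8820.
E ≈ 1.016×10⁴ × 1.882 = 1.913×10⁴ N/C.

E ≈ 1.91×10⁴ N/C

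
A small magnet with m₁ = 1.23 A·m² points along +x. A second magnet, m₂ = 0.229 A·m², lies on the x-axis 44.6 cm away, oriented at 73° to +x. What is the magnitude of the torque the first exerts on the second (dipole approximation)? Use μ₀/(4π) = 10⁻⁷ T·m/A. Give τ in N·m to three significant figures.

τ ≈ 6.07×10⁻⁷ N·m

Dipole B is on the axis of dipole A, so B₁ there is axial: B₁ = (μ₀/4π)·2m₁/r³ along +x.
B₁ = 2(10⁻⁷)(1.23)/(0.446)³ = 2.773×10⁻⁶ T.
τ = m₂ B₁ sinθ.
τ = (0.229)(2.773×10⁻⁶)·sin73° = 6.072×10⁻⁷ N·m.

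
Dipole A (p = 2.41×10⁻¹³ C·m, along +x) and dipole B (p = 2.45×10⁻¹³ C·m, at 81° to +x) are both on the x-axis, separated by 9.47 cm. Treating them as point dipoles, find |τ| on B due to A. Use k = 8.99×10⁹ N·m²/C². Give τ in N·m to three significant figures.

τ ≈ 1.23×10⁻¹² N·m

The second dipole sits on the axis of the first, so the field there is axial: E₁ = 2kp₁/r³ along +x.
E₁ = 2(8.99×10⁹)(2.41×10⁻¹³)/(0.0947)³ = 5.102 N/C.
Torque on the second dipole: τ = p₂ E₁ sinθ.
τ = (2.45×10⁻¹³)(5.102)·sin81° = 1.235×10⁻¹² N·m.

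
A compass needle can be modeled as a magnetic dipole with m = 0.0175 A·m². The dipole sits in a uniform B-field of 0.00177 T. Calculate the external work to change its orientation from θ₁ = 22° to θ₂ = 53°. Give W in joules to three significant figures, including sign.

W_ext = ΔU = −mB cosθ₂ + mB cosθ₁ = mB(cosθ₁ − cosθ₂).
W = (0.0175)(0.00177)·(cos22° − cos53°) = (3.098×10⁻⁵)·(+0.3254) = 1.008×10⁻⁵ J.

W ≈ 1.01×10⁻⁵ J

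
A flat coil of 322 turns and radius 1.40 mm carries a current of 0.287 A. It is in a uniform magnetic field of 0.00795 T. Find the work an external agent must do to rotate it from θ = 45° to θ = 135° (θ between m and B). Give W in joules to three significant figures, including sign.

W ≈ 6.40×10⁻⁶ J

m = NIA = NIπa² = 322·(0.287)·π·(0.00140)² = 5.69×10⁻⁴ A·m².
W_ext = ΔU = −mB cosθ₂ + mB cosθ₁ = mB(cosθ₁ − cosθ₂).
W = (5.69×10⁻⁴)(0.00795)·(cos45° − cos135°) = (4.524×10⁻⁶)·(+1.4142) = 6.397×10⁻⁶ J.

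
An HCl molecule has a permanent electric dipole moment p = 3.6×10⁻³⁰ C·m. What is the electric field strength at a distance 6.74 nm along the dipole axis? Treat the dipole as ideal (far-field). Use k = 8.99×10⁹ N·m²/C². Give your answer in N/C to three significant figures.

On the dipole axis E = 2kp/r³.
E = 2·(8.99×10⁹)(3.60×10⁻³⁰) / (6.74×10⁻⁹)³ = 2.114×10⁵ N/C.

E ≈ 2.11×10⁵ N/C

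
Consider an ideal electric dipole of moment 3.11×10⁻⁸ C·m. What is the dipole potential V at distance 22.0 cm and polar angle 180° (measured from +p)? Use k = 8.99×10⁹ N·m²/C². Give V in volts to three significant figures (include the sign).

V ≈ -5780 V

The dipole potential is V = kp cosθ / r².
V = (8.99×10⁹)(3.11×10⁻⁸)·cos180° / (0.220)² = -5777 V.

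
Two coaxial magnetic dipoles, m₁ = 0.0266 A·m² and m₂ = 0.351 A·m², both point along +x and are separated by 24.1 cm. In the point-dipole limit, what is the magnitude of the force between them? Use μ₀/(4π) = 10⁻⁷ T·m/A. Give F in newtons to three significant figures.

On-axis B of dipole 1: B = (μ₀/4π)·2m₁/r³. Force on dipole 2: F = m₂·dB/dr.
dB/dr = −(μ₀/4π)·6m₁/r⁴, so |F| = (μ₀/4π)·6m₁m₂/r⁴.
F = 6(10⁻⁷)(0.0266)(0.351)/(0.241)⁴ = 1.661×10⁻⁶ N.

F ≈ 1.66×10⁻⁶ N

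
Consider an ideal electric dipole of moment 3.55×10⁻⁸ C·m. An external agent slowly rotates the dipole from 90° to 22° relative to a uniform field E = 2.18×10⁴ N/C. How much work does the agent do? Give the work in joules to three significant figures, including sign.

W ≈ -7.18×10⁻⁴ J

W_ext = ΔU = U(θ₂) − U(θ₁) = −pE cosθ₂ − (−pE cosθ₁) = pE(cosθ₁ − cosθ₂).
W = (3.55×10⁻⁸)(2.18×10⁴)·(cos90° − cos22°) = (7.739×10⁻⁴)·(-0.9272) = -7.175×10⁻⁴ J.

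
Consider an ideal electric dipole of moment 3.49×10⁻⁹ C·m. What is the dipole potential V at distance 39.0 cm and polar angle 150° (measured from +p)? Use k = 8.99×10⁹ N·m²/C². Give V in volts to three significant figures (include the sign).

V ≈ -179 V

The dipole potential is V = kp cosθ / r².
V = (8.99×10⁹)(3.49×10⁻⁹)·cos150° / (0.390)² = -178.6 V.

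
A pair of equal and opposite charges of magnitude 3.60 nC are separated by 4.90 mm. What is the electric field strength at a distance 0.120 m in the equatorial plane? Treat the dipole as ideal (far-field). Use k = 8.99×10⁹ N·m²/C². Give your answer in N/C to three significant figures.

Dipole moment p = qd = (3.60×10⁻⁹ C)(0.00490 m) = 1.764×10⁻¹¹ C·m.
On the perpendicular bisector E = kp/r³ (half the axial value at the same distance).
E = (8.99×10⁹)(1.764×10⁻¹¹) / (0.120)³ = 91.77 N/C.

E ≈ 91.8 N/C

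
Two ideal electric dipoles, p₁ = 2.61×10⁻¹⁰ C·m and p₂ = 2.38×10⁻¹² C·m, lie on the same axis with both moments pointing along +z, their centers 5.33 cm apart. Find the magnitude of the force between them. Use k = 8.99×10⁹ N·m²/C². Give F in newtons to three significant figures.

F ≈ 4.15×10⁻⁶ N

On-axis field of dipole 1 at distance r: E = 2kp₁/r³. Force on dipole 2 is F = p₂·dE/dr (gradient along axis).
dE/dr = −6kp₁/r⁴, so |F| = 6kp₁p₂/r⁴ (attractive for aligned moments).
F = 6(8.99×10⁹)(2.61×10⁻¹⁰)(2.38×10⁻¹²)/(0.0533)⁴ = 4.152×10⁻⁶ N.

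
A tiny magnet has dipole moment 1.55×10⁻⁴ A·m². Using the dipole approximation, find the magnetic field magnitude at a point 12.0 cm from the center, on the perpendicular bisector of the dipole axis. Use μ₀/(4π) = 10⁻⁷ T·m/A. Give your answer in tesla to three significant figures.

B ≈ 8.97×10⁻⁹ T

In the equatorial plane B = (μ₀/4π)·m/r³ (half the axial value).
B = (10⁻⁷)·(1.55×10⁻⁴) / (0.120)³ = 8.970×10⁻⁹ T.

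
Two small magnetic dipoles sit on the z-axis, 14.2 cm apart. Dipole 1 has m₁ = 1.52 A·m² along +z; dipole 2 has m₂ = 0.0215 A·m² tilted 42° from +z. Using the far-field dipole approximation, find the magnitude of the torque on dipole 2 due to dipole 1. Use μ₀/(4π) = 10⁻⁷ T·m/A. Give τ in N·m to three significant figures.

Dipole B is on the axis of dipole A, so B₁ there is axial: B₁ = (μ₀/4π)·2m₁/r³ along +z.
B₁ = 2(10⁻⁷)(1.52)/(0.142)³ = 1.062×10⁻⁴ T.
τ = m₂ B₁ sinθ.
τ = (0.0215)(1.062×10⁻⁴)·sin42° = 1.527×10⁻⁶ N·m.

τ ≈ 1.53×10⁻⁶ N·m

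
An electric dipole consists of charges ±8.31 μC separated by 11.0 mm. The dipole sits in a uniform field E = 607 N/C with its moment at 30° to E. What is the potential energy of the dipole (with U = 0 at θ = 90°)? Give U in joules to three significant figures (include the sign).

U ≈ -4.81×10⁻⁵ J

Dipole moment p = qd = (8.31×10⁻⁶ C)(0.0110 m) = 9.141×10⁻⁸ C·m.
U = −p·E = −pE cosθ.
U = −(9.141×10⁻⁸)(607)·cos30° = -4.805×10⁻⁵ J.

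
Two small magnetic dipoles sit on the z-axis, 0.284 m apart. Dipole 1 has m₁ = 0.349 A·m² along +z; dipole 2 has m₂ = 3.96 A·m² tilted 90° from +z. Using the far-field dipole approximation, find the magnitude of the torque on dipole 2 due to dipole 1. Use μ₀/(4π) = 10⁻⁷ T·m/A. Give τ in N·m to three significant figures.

τ ≈ 1.21×10⁻⁵ N·m

Dipole B is on the axis of dipole A, so B₁ there is axial: B₁ = (μ₀/4π)·2m₁/r³ along +z.
B₁ = 2(10⁻⁷)(0.349)/(0.284)³ = 3.047×10⁻⁶ T.
τ = m₂ B₁ sinθ.
τ = (3.96)(3.047×10⁻⁶)·sin90° = 1.207×10⁻⁵ N·m.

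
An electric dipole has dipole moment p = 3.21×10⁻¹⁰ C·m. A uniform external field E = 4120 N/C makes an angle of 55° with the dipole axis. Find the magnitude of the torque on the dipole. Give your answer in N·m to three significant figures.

τ ≈ 1.08×10⁻⁶ N·m

Torque on an electric dipole: τ = pE sinθ.
τ = (3.21×10⁻¹⁰)(4120)·sin55° = 1.083×10⁻⁶ N·m.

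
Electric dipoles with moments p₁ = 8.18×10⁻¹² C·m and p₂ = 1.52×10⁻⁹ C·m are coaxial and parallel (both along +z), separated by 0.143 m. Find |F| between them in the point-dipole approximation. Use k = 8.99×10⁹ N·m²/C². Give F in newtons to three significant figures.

F ≈ 1.60×10⁻⁶ N

On-axis field of dipole 1 at distance r: E = 2kp₁/r³. Force on dipole 2 is F = p₂·dE/dr (gradient along axis).
dE/dr = −6kp₁/r⁴, so |F| = 6kp₁p₂/r⁴ (attractive for aligned moments).
F = 6(8.99×10⁹)(8.18×10⁻¹²)(1.52×10⁻⁹)/(0.143)⁴ = 1.604×10⁻⁶ N.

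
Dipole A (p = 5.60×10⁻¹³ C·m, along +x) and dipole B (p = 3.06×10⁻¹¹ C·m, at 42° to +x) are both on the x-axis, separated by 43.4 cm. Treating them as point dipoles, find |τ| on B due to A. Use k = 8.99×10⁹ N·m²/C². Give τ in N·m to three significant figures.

τ ≈ 2.52×10⁻¹² N·m

The second dipole sits on the axis of the first, so the field there is axial: E₁ = 2kp₁/r³ along +x.
E₁ = 2(8.99×10⁹)(5.60×10⁻¹³)/(0.434)³ = 0.1232 N/C.
Torque on the second dipole: τ = p₂ E₁ sinθ.
τ = (3.06×10⁻¹¹)(0.1232)·sin42° = 2.522×10⁻¹² N·m.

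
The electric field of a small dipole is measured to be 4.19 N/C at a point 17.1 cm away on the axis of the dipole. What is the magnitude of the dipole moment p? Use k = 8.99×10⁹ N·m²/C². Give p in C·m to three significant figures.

On axis E = 2kp/r³, so p = Er³/(2k).
p = (4.19)·(0.171)³ / (2·8.99×10⁹) = 1.165×10⁻¹² C·m.

p ≈ 1.17×10⁻¹² C·m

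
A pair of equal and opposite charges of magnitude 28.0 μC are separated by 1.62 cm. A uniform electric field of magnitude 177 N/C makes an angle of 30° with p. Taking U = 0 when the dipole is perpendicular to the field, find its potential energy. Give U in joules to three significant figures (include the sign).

U ≈ -6.95×10⁻⁵ J

Dipole moment p = qd = (2.80×10⁻⁵ C)(0.0162 m) = 4.536×10⁻⁷ C·m.
U = −p·E = −pE cosθ.
U = −(4.536×10⁻⁷)(177)·cos30° = -6.953×10⁻⁵ J.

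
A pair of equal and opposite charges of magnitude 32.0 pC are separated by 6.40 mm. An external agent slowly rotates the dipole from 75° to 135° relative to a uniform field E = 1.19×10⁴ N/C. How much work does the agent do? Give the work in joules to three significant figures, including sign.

W ≈ 2.35×10⁻⁹ J

Dipole moment p = qd = (3.20×10⁻¹¹ C)(0.00640 m) = 2.048×10⁻¹³ C·m.
W_ext = ΔU = U(θ₂) − U(θ₁) = −pE cosθ₂ − (−pE cosθ₁) = pE(cosθ₁ − cosθ₂).
W = (2.048×10⁻¹³)(1.19×10⁴)·(cos75° − cos135°) = (2.437×10⁻⁹)·(+0.9659) = 2.354×10⁻⁹ J.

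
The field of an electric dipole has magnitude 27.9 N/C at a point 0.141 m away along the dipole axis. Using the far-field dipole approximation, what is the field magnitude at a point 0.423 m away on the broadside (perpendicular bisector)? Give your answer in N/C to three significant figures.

Dipole fields scale as 1/r³ in the far field.
The axial field is twice the equatorial field at the same r, so the geometry factor is 1/2.
E₂ = E₁ · (1/2) · (r₁/r₂)³ = 27.9 · 0.5 · (0.141/0.423)³.
(r₁/r₂)³ = (0.3333)³ = 0.03704.
E₂ ≈ 0.5167 N/C.

E ≈ 0.517 N/C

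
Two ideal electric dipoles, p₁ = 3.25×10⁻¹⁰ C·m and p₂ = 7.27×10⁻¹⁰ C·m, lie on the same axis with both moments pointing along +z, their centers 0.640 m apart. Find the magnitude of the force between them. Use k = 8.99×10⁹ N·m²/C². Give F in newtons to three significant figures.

F ≈ 7.60×10⁻⁸ N

On-axis field of dipole 1 at distance r: E = 2kp₁/r³. Force on dipole 2 is F = p₂·dE/dr (gradient along axis).
dE/dr = −6kp₁/r⁴, so |F| = 6kp₁p₂/r⁴ (attractive for aligned moments).
F = 6(8.99×10⁹)(3.25×10⁻¹⁰)(7.27×10⁻¹⁰)/(0.640)⁴ = 7.596×10⁻⁸ N.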